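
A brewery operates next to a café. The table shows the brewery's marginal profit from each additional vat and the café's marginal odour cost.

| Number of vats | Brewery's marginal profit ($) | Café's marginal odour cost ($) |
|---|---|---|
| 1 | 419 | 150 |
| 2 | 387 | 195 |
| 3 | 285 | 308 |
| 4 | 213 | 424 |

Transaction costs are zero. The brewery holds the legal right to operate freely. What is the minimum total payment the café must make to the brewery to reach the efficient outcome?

$498

Left alone the brewery would choose level 4 (marginal profit stays positive).
Efficient level: k* = 2 (marginal profit ≥ marginal odour cost through 2).
The café must at least cover the brewery's forgone profit from cutting 4→2: 285 + 213 = 498.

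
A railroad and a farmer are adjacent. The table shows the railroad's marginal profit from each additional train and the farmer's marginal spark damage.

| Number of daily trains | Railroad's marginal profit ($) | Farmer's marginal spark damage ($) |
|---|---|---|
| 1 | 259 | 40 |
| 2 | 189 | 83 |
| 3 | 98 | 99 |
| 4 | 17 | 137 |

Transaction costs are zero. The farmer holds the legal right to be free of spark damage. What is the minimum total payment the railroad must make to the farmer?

$123

Efficient level: marginal profit ≥ marginal spark damage through level 2, so k* = 2.
With the farmer holding the right, the railroad must at least compensate total damage at k*: 40 + 83 = 123.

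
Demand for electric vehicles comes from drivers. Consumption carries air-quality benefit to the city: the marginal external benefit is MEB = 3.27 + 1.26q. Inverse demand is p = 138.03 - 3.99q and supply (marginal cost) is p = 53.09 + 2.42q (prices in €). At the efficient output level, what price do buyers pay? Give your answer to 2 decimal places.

P = €69.69

Social marginal benefit = demand + MEB = 141.30 - 2.73q.
Set SMB = MC: 141.30 - 2.73q = 53.09 + 2.42q → q* = 17.1282.
Consumer price on the demand curve at q*: 138.03 − 3.99×17.1282 = 69.6885.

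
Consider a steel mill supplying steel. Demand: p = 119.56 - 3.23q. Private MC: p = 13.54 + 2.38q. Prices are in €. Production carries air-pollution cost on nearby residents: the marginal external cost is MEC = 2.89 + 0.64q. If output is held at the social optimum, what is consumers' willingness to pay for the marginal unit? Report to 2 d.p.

Social marginal cost = private MC + MEC = 16.43 + 3.02q.
Set SMC = demand: 16.43 + 3.02q = 119.56 - 3.23q → q* = 16.5008.
Consumer price on the demand curve at q*: 119.56 − 3.23×16.5008 = 66.2624.

P = €66.26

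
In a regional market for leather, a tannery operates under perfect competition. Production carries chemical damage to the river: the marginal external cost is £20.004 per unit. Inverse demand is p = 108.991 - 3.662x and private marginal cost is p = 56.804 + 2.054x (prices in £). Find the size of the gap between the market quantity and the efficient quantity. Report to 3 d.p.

3.500 units

Market equilibrium (private): 56.804 + 2.054x = 108.991 - 3.662x → x_m = 9.1300.
Social marginal cost = private MC + MEC = 76.808 + 2.054x.
Set SMC = demand: 76.808 + 2.054x = 108.991 - 3.662x → x* = 5.6303.
Gap = |9.1300 − 5.6303| = 3.4997.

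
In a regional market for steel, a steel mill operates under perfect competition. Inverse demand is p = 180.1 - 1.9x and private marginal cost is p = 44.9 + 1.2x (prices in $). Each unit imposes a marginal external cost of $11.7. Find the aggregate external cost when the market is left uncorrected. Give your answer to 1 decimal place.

$510.3

Market equilibrium (private): 44.9 + 1.2x = 180.1 - 1.9x → x_m = 43.6129.
Total external cost = MEC × x_m = 11.7 × 43.6129 = 510.2709.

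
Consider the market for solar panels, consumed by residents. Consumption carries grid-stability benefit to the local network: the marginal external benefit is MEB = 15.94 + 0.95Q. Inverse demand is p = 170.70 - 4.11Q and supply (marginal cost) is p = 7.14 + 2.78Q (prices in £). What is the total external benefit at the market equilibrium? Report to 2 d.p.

£646.07

Market equilibrium (private): 7.14 + 2.78Q = 170.70 - 4.11Q → Q_m = 23.7388.
Total external benefit = ∫₀^{Q_m} (15.94 + 0.95Q) dQ = 15.94×23.7388 + ½×0.95×23.7388² = 646.0735.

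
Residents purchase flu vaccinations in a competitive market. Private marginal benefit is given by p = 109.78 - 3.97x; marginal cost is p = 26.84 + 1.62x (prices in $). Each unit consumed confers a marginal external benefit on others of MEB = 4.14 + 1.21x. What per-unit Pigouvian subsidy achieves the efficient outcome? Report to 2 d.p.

Social marginal benefit = demand + MEB = 113.92 - 2.76x.
Set SMB = MC: 113.92 - 2.76x = 26.84 + 1.62x → x* = 19.8813.
The Pigouvian subsidy equals MEB at x*: 4.14 + 1.21×19.8813 = 28.1964.

subsidy = $28.20 per unit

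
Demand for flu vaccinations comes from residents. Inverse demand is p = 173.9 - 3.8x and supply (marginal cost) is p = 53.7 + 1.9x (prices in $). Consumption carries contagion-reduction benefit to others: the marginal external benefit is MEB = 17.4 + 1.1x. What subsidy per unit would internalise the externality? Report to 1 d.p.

subsidy = $50.3 per unit

Social marginal benefit = demand + MEB = 191.3 - 2.7x.
Set SMB = MC: 191.3 - 2.7x = 53.7 + 1.9x → x* = 29.9130.
The Pigouvian subsidy equals MEB at x*: 17.4 + 1.1×29.9130 = 50.3043.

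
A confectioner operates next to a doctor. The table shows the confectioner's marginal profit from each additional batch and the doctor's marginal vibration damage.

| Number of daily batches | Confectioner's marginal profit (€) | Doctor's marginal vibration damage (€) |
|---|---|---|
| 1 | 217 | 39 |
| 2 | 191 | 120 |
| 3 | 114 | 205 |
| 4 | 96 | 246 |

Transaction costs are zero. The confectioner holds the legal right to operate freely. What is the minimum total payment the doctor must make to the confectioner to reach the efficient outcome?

€210

Left alone the confectioner would choose level 4 (marginal profit stays positive).
Efficient level: k* = 2 (marginal profit ≥ marginal vibration damage through 2).
The doctor must at least cover the confectioner's forgone profit from cutting 4→2: 114 + 96 = 210.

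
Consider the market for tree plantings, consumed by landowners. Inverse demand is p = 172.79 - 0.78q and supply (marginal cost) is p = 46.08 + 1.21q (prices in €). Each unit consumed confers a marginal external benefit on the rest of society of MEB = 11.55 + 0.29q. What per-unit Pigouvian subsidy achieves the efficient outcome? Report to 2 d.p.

subsidy = €35.14 per unit

Social marginal benefit = demand + MEB = 184.34 - 0.49q.
Set SMB = MC: 184.34 - 0.49q = 46.08 + 1.21q → q* = 81.3294.
The Pigouvian subsidy equals MEB at q*: 11.55 + 0.29×81.3294 = 35.1355.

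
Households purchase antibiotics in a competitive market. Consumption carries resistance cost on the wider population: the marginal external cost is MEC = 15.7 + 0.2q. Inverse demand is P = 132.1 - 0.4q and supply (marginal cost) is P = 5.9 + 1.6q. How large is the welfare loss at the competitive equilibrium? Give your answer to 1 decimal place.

Market equilibrium (private): 5.9 + 1.6q = 132.1 - 0.4q → q_m = 63.1000.
Social marginal benefit = demand − MEC = 116.4 - 0.6q.
Set SMB = MC: 116.4 - 0.6q = 5.9 + 1.6q → q* = 50.2273.
The welfare-loss triangle has base |q_m − q*| and height MEC(q_m) (the vertical gap between SMB and MC is zero at q* and MEC at q_m).
DWL = ½ × 12.8727 × 28.3200 = 182.2774.

DWL = 182.3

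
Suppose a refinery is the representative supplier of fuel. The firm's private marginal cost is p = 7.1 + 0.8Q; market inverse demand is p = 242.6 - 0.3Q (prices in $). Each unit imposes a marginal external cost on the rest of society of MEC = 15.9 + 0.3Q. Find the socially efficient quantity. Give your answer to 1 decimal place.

Q* = 156.9

Social marginal cost = private MC + MEC = 23.0 + 1.1Q.
Set SMC = demand: 23.0 + 1.1Q = 242.6 - 0.3Q → Q* = 156.8571.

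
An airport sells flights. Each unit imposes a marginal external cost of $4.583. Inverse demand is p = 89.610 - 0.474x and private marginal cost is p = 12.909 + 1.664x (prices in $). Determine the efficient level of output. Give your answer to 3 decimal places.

Social marginal cost = private MC + MEC = 17.492 + 1.664x.
Set SMC = demand: 17.492 + 1.664x = 89.610 - 0.474x → x* = 33.7315.

x* = 33.732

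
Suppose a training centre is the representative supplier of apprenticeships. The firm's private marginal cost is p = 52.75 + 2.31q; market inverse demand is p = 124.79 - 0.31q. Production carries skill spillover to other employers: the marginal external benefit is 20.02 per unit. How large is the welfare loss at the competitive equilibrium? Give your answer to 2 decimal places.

Market equilibrium (private): 52.75 + 2.31q = 124.79 - 0.31q → q_m = 27.4962.
Social marginal cost = private MC − MEB = 32.73 + 2.31q.
Set SMC = demand: 32.73 + 2.31q = 124.79 - 0.31q → q* = 35.1374.
Between q* and q_m the wedge demand − SMC runs linearly from 0 to MEB(q_m), so the loss is a triangle.
DWL = ½ × 7.6412 × 20.0200 = 76.4884.

DWL = 76.49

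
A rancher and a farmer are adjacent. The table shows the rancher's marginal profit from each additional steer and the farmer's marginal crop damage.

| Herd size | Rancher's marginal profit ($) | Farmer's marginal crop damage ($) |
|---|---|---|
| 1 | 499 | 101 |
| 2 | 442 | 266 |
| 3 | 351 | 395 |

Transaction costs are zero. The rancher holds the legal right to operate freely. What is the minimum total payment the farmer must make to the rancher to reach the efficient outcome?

$351

Left alone the rancher would choose level 3 (marginal profit stays positive).
Efficient level: k* = 2 (marginal profit ≥ marginal crop damage through 2).
The farmer must at least cover the rancher's forgone profit from cutting 3→2: 351 = 351.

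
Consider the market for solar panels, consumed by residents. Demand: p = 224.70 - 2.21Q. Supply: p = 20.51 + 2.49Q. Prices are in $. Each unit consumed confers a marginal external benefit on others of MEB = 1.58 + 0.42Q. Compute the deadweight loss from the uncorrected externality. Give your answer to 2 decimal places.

Market equilibrium (private): 20.51 + 2.49Q = 224.70 - 2.21Q → Q_m = 43.4447.
Social marginal benefit = demand + MEB = 226.28 - 1.79Q.
Set SMB = MC: 226.28 - 1.79Q = 20.51 + 2.49Q → Q* = 48.0771.
The welfare-loss triangle has base |Q_m − Q*| and height MEB(Q_m) (the vertical gap between SMB and MC is zero at Q* and MEB at Q_m).
DWL = ½ × 4.6324 × 19.8268 = 45.9228.

DWL = $45.92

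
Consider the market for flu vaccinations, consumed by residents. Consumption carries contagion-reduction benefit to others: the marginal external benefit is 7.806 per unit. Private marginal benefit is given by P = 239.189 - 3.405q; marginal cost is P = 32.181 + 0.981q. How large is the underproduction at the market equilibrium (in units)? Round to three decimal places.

Market equilibrium (private): 32.181 + 0.981q = 239.189 - 3.405q → q_m = 47.1974.
Social marginal benefit = demand + MEB = 246.995 - 3.405q.
Set SMB = MC: 246.995 - 3.405q = 32.181 + 0.981q → q* = 48.9772.
Gap = |47.1974 − 48.9772| = 1.7798.

1.780 units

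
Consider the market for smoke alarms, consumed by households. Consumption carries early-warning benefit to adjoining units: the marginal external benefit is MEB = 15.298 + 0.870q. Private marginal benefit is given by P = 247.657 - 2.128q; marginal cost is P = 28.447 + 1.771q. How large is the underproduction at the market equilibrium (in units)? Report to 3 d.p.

21.199 units

Market equilibrium (private): 28.447 + 1.771q = 247.657 - 2.128q → q_m = 56.2221.
Social marginal benefit = demand + MEB = 262.955 - 1.258q.
Set SMB = MC: 262.955 - 1.258q = 28.447 + 1.771q → q* = 77.4209.
Gap = |56.2221 − 77.4209| = 21.1988.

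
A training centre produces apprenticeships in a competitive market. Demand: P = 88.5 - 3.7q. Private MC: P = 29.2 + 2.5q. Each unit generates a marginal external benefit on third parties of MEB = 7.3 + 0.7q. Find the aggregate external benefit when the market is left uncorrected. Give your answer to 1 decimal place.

Market equilibrium (private): 29.2 + 2.5q = 88.5 - 3.7q → q_m = 9.5645.
Total external benefit = ∫₀^{q_m} (7.3 + 0.7q) dq = 7.3×9.5645 + ½×0.7×9.5645² = 101.8387.

101.8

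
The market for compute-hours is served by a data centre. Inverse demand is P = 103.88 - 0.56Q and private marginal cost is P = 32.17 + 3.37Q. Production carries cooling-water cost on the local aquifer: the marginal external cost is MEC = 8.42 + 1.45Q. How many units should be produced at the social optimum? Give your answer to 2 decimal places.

Q* = 11.76

Social marginal cost = private MC + MEC = 40.59 + 4.82Q.
Set SMC = demand: 40.59 + 4.82Q = 103.88 - 0.56Q → Q* = 11.7639.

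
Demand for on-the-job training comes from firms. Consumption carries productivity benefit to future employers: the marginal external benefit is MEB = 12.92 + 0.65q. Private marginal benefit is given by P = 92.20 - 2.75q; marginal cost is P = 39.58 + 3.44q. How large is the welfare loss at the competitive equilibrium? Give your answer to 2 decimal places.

Market equilibrium (private): 39.58 + 3.44q = 92.20 - 2.75q → q_m = 8.5008.
Social marginal benefit = demand + MEB = 105.12 - 2.10q.
Set SMB = MC: 105.12 - 2.10q = 39.58 + 3.44q → q* = 11.8303.
The welfare-loss triangle has base |q_m − q*| and height MEB(q_m) (the vertical gap between SMB and MC is zero at q* and MEB at q_m).
DWL = ½ × 3.3295 × 18.4455 = 30.7071.

DWL = 30.71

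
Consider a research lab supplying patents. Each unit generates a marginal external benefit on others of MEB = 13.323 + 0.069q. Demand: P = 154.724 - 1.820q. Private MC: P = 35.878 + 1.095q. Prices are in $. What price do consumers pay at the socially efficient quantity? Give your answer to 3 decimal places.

P = $70.203

Social marginal cost = private MC − MEB = 22.555 + 1.026q.
Set SMC = demand: 22.555 + 1.026q = 154.724 - 1.820q → q* = 46.4403.
Consumer price on the demand curve at q*: 154.724 − 1.820×46.4403 = 70.2027.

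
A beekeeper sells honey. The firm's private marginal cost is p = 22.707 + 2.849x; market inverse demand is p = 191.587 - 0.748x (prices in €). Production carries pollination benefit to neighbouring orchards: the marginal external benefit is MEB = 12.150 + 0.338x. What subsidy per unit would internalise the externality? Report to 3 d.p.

Social marginal cost = private MC − MEB = 10.557 + 2.511x.
Set SMC = demand: 10.557 + 2.511x = 191.587 - 0.748x → x* = 55.5477.
The Pigouvian subsidy equals MEB at x*: 12.150 + 0.338×55.5477 = 30.9251.

subsidy = €30.925 per unit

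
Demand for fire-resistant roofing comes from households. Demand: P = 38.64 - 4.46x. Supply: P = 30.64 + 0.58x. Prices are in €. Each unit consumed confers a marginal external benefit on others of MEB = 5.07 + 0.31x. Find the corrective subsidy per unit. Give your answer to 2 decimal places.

subsidy = €5.93 per unit

Social marginal benefit = demand + MEB = 43.71 - 4.15x.
Set SMB = MC: 43.71 - 4.15x = 30.64 + 0.58x → x* = 2.7632.
The Pigouvian subsidy equals MEB at x*: 5.07 + 0.31×2.7632 = 5.9266.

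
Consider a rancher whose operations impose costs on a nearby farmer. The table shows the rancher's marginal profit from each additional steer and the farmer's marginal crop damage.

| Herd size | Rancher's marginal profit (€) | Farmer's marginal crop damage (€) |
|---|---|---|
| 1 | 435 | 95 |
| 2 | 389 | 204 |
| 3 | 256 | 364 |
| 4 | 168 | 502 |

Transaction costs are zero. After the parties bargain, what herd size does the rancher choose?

2

Bargaining reaches the level where marginal profit last exceeds marginal crop damage.
That holds through level 2 (389 ≥ 204) but not at 3 (256 < 364).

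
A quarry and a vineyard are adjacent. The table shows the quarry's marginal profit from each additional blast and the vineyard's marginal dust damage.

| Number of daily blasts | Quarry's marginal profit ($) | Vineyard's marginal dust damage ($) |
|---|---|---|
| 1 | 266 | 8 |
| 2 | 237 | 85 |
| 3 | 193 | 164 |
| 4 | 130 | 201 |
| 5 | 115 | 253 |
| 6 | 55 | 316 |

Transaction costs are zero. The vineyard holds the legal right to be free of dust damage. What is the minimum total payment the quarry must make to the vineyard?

$257

Efficient level: marginal profit ≥ marginal dust damage through level 3, so k* = 3.
With the vineyard holding the right, the quarry must at least compensate total damage at k*: 8 + 85 + 164 = 257.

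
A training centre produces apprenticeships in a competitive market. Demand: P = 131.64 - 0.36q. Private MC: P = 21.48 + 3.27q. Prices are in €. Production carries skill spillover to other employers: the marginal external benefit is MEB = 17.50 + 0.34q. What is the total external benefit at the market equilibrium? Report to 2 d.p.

€687.64

Market equilibrium (private): 21.48 + 3.27q = 131.64 - 0.36q → q_m = 30.3471.
Total external benefit = ∫₀^{q_m} (17.50 + 0.34q) dq = 17.50×30.3471 + ½×0.34×30.3471² = 687.6352.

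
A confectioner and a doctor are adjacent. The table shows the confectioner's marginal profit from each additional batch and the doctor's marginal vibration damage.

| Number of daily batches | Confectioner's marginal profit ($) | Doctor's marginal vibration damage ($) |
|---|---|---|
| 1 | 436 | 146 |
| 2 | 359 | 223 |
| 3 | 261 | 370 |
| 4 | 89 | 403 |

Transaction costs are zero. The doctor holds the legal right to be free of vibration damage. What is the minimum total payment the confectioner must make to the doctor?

$369

Efficient level: marginal profit ≥ marginal vibration damage through level 2, so k* = 2.
With the doctor holding the right, the confectioner must at least compensate total damage at k*: 146 + 223 = 369.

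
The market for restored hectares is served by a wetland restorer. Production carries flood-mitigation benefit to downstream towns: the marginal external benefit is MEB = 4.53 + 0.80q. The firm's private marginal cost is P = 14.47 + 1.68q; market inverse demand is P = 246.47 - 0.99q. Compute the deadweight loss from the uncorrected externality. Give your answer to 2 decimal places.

DWL = 1465.88

Market equilibrium (private): 14.47 + 1.68q = 246.47 - 0.99q → q_m = 86.8914.
Social marginal cost = private MC − MEB = 9.94 + 0.88q.
Set SMC = demand: 9.94 + 0.88q = 246.47 - 0.99q → q* = 126.4866.
Between q* and q_m the wedge demand − SMC runs linearly from 0 to MEB(q_m), so the loss is a triangle.
DWL = ½ × 39.5952 × 74.0431 = 1465.8757.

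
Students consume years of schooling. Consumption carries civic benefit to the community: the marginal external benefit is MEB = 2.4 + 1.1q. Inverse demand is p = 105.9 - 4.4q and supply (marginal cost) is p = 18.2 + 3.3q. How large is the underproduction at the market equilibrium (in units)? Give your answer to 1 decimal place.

Market equilibrium (private): 18.2 + 3.3q = 105.9 - 4.4q → q_m = 11.3896.
Social marginal benefit = demand + MEB = 108.3 - 3.3q.
Set SMB = MC: 108.3 - 3.3q = 18.2 + 3.3q → q* = 13.6515.
Gap = |11.3896 − 13.6515| = 2.2619.

2.3 units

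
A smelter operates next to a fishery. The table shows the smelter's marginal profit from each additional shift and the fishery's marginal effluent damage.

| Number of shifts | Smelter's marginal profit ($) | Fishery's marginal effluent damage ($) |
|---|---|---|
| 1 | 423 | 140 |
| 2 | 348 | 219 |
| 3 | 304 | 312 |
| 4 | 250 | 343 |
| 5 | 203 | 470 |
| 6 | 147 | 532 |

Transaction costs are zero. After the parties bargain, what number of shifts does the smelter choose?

2

Bargaining reaches the level where marginal profit last exceeds marginal effluent damage.
That holds through level 2 (348 ≥ 219) but not at 3 (304 < 312).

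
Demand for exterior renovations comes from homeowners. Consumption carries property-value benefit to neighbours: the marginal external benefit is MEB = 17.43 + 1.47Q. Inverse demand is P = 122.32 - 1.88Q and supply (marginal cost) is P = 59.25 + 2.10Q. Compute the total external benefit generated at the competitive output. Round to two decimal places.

460.78

Market equilibrium (private): 59.25 + 2.10Q = 122.32 - 1.88Q → Q_m = 15.8467.
Total external benefit = ∫₀^{Q_m} (17.43 + 1.47Q) dQ = 17.43×15.8467 + ½×1.47×15.8467² = 460.7796.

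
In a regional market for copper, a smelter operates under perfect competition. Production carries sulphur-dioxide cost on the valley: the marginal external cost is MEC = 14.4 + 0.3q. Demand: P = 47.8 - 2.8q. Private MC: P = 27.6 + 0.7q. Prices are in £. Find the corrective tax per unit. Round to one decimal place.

Social marginal cost = private MC + MEC = 42.0 + q.
Set SMC = demand: 42.0 + q = 47.8 - 2.8q → q* = 1.5263.
The Pigouvian tax equals MEC at q*: 14.4 + 0.3×1.5263 = 14.8579.

tax = £14.9 per unit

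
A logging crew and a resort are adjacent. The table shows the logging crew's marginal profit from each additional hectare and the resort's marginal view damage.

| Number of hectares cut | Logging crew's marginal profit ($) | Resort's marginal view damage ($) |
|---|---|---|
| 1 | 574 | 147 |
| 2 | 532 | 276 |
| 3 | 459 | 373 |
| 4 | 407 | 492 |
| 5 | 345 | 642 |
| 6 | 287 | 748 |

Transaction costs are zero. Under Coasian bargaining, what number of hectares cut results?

3

Bargaining reaches the level where marginal profit last exceeds marginal view damage.
That holds through level 3 (459 ≥ 373) but not at 4 (407 < 492).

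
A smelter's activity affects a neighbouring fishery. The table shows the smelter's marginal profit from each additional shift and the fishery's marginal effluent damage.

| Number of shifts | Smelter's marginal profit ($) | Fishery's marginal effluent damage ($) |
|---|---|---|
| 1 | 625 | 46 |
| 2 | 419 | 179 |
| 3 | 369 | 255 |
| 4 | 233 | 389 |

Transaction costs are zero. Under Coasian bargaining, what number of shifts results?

Bargaining reaches the level where marginal profit last exceeds marginal effluent damage.
That holds through level 3 (369 ≥ 255) but not at 4 (233 < 389).

3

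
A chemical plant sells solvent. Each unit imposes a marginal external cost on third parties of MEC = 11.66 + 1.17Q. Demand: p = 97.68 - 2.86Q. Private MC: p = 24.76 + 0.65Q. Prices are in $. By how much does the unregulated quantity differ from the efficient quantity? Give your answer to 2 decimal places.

7.69 units

Market equilibrium (private): 24.76 + 0.65Q = 97.68 - 2.86Q → Q_m = 20.7749.
Social marginal cost = private MC + MEC = 36.42 + 1.82Q.
Set SMC = demand: 36.42 + 1.82Q = 97.68 - 2.86Q → Q* = 13.0897.
Gap = |20.7749 − 13.0897| = 7.6852.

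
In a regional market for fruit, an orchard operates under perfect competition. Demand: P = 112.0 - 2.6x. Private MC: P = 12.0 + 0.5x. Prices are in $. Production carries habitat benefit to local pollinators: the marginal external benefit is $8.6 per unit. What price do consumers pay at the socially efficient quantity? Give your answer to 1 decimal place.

Social marginal cost = private MC − MEB = 3.4 + 0.5x.
Set SMC = demand: 3.4 + 0.5x = 112.0 - 2.6x → x* = 35.0323.
Consumer price on the demand curve at x*: 112.0 − 2.6×35.0323 = 20.9160.

P = $20.9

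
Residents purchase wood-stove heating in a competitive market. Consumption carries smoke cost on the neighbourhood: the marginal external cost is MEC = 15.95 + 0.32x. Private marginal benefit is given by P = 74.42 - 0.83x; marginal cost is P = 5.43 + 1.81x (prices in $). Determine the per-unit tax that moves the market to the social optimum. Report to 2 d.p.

tax = $21.68 per unit

Social marginal benefit = demand − MEC = 58.47 - 1.15x.
Set SMB = MC: 58.47 - 1.15x = 5.43 + 1.81x → x* = 17.9189.
The Pigouvian tax equals MEC at x*: 15.95 + 0.32×17.9189 = 21.6840.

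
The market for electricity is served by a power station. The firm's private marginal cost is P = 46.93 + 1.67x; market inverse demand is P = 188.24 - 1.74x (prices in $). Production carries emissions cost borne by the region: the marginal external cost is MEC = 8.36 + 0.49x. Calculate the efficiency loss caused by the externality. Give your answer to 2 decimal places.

DWL = $105.35

Market equilibrium (private): 46.93 + 1.67x = 188.24 - 1.74x → x_m = 41.4399.
Social marginal cost = private MC + MEC = 55.29 + 2.16x.
Set SMC = demand: 55.29 + 2.16x = 188.24 - 1.74x → x* = 34.0897.
Between x* and x_m the wedge SMC − demand runs linearly from 0 to MEC(x_m), so the loss is a triangle.
DWL = ½ × 7.3502 × 28.6655 = 105.3486.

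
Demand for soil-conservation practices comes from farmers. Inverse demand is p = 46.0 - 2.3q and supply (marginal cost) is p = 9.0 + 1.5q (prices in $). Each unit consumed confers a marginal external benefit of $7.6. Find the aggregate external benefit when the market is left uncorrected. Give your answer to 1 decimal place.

$74.0

Market equilibrium (private): 9.0 + 1.5q = 46.0 - 2.3q → q_m = 9.7368.
Total external benefit = MEB × q_m = 7.6 × 9.7368 = 73.9997.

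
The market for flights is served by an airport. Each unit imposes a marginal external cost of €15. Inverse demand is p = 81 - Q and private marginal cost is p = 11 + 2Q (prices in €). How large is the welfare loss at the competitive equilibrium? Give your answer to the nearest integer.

Market equilibrium (private): 11 + 2Q = 81 - Q → Q_m = 23.3333.
Social marginal cost = private MC + MEC = 26 + 2Q.
Set SMC = demand: 26 + 2Q = 81 - Q → Q* = 18.3333.
The loss is the area between SMC and demand from Q* to Q_m; with linear curves that's a triangle of height MEC(Q_m).
DWL = ½ × 5.0000 × 15.0000 = 37.5000.

DWL = €38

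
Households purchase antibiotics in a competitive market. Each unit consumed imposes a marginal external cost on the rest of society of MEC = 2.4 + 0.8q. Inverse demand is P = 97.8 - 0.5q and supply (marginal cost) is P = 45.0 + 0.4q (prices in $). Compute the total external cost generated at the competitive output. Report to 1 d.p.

$1517.5

Market equilibrium (private): 45.0 + 0.4q = 97.8 - 0.5q → q_m = 58.6667.
Total external cost = ∫₀^{q_m} (2.4 + 0.8q) dq = 2.4×58.6667 + ½×0.8×58.6667² = 1517.5128.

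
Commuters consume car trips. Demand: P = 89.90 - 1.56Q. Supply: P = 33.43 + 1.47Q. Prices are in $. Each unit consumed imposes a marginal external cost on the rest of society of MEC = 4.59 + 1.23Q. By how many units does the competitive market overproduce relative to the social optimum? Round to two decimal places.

6.46 units

Market equilibrium (private): 33.43 + 1.47Q = 89.90 - 1.56Q → Q_m = 18.6370.
Social marginal benefit = demand − MEC = 85.31 - 2.79Q.
Set SMB = MC: 85.31 - 2.79Q = 33.43 + 1.47Q → Q* = 12.1784.
Gap = |18.6370 − 12.1784| = 6.4586.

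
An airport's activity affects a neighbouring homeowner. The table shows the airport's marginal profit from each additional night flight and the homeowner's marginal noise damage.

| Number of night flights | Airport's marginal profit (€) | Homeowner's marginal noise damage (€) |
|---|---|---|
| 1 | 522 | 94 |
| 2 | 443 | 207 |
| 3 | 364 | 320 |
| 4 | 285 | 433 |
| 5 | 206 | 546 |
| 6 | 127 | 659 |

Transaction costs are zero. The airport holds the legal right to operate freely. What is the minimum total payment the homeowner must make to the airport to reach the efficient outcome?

Left alone the airport would choose level 6 (marginal profit stays positive).
Efficient level: k* = 3 (marginal profit ≥ marginal noise damage through 3).
The homeowner must at least cover the airport's forgone profit from cutting 6→3: 285 + 206 + 127 = 618.

€618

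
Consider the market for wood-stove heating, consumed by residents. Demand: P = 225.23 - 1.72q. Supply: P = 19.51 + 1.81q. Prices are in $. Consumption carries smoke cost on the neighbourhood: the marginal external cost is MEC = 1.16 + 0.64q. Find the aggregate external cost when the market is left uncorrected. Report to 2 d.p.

Market equilibrium (private): 19.51 + 1.81q = 225.23 - 1.72q → q_m = 58.2776.
Total external cost = ∫₀^{q_m} (1.16 + 0.64q) dq = 1.16×58.2776 + ½×0.64×58.2776² = 1154.4112.

$1154.41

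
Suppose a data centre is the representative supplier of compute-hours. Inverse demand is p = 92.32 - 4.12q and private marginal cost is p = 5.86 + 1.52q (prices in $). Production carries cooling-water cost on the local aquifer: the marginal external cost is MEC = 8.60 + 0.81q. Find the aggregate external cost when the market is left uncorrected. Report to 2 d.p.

Market equilibrium (private): 5.86 + 1.52q = 92.32 - 4.12q → q_m = 15.3298.
Total external cost = ∫₀^{q_m} (8.60 + 0.81q) dq = 8.60×15.3298 + ½×0.81×15.3298² = 227.0124.

$227.01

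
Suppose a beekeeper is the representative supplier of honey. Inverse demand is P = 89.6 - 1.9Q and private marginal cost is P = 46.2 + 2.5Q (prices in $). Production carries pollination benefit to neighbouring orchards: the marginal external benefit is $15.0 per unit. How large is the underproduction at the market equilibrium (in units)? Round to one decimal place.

3.4 units

Market equilibrium (private): 46.2 + 2.5Q = 89.6 - 1.9Q → Q_m = 9.8636.
Social marginal cost = private MC − MEB = 31.2 + 2.5Q.
Set SMC = demand: 31.2 + 2.5Q = 89.6 - 1.9Q → Q* = 13.2727.
Gap = |9.8636 − 13.2727| = 3.4091.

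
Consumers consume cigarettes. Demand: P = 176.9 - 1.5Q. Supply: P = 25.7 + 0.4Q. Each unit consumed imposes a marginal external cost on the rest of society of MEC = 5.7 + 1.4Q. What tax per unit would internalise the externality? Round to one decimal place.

Social marginal benefit = demand − MEC = 171.2 - 2.9Q.
Set SMB = MC: 171.2 - 2.9Q = 25.7 + 0.4Q → Q* = 44.0909.
The Pigouvian tax equals MEC at Q*: 5.7 + 1.4×44.0909 = 67.4273.

tax = 67.4 per unit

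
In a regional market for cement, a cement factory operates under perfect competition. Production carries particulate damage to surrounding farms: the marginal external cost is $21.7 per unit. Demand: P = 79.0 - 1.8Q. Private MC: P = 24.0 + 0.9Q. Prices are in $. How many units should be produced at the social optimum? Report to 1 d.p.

Social marginal cost = private MC + MEC = 45.7 + 0.9Q.
Set SMC = demand: 45.7 + 0.9Q = 79.0 - 1.8Q → Q* = 12.3333.

Q* = 12.3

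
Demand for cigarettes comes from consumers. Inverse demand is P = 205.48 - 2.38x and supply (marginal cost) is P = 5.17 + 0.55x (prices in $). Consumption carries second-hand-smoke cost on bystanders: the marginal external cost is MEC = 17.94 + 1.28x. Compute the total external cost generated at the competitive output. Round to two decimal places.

$4217.70

Market equilibrium (private): 5.17 + 0.55x = 205.48 - 2.38x → x_m = 68.3652.
Total external cost = ∫₀^{x_m} (17.94 + 1.28x) dx = 17.94×68.3652 + ½×1.28×68.3652² = 4217.7041.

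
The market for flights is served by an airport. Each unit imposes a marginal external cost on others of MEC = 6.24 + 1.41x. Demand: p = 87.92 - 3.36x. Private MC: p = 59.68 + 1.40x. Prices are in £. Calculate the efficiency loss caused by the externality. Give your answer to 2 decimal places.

Market equilibrium (private): 59.68 + 1.40x = 87.92 - 3.36x → x_m = 5.9328.
Social marginal cost = private MC + MEC = 65.92 + 2.81x.
Set SMC = demand: 65.92 + 2.81x = 87.92 - 3.36x → x* = 3.5656.
Between x* and x_m the wedge SMC − demand runs linearly from 0 to MEC(x_m), so the loss is a triangle.
DWL = ½ × 2.3672 × 14.6052 = 17.2867.

DWL = £17.29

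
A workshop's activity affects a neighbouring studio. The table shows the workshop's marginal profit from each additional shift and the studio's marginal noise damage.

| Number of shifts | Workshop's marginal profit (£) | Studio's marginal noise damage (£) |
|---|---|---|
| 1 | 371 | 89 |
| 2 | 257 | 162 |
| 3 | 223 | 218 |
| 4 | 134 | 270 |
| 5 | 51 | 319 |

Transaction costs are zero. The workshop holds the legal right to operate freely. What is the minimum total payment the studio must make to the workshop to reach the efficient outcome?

£185

Left alone the workshop would choose level 5 (marginal profit stays positive).
Efficient level: k* = 3 (marginal profit ≥ marginal noise damage through 3).
The studio must at least cover the workshop's forgone profit from cutting 5→3: 134 + 51 = 185.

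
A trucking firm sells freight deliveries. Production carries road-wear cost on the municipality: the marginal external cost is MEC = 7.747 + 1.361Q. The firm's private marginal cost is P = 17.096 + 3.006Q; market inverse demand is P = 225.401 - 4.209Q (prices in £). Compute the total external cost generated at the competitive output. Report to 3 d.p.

£790.889

Market equilibrium (private): 17.096 + 3.006Q = 225.401 - 4.209Q → Q_m = 28.8711.
Total external cost = ∫₀^{Q_m} (7.747 + 1.361Q) dQ = 7.747×28.8711 + ½×1.361×28.8711² = 790.8887.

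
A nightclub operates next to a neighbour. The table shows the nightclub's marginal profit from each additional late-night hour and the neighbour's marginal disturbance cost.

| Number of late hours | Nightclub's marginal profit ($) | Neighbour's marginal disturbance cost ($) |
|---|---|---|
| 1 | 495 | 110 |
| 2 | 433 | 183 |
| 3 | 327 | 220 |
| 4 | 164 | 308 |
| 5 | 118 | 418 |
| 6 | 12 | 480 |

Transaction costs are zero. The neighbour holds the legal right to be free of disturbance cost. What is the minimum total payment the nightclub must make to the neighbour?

Efficient level: marginal profit ≥ marginal disturbance cost through level 3, so k* = 3.
With the neighbour holding the right, the nightclub must at least compensate total damage at k*: 110 + 183 + 220 = 513.

$513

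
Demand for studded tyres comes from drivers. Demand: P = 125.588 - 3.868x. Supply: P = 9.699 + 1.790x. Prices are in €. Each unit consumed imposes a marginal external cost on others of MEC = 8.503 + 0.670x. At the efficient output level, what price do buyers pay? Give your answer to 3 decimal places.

Social marginal benefit = demand − MEC = 117.085 - 4.538x.
Set SMB = MC: 117.085 - 4.538x = 9.699 + 1.790x → x* = 16.9700.
Consumer price on the demand curve at x*: 125.588 − 3.868×16.9700 = 59.9480.

P = €59.948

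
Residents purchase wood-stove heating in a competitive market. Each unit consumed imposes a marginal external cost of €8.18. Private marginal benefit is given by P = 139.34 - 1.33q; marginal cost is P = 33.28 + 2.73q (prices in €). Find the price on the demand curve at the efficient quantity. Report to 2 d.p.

Social marginal benefit = demand − MEC = 131.16 - 1.33q.
Set SMB = MC: 131.16 - 1.33q = 33.28 + 2.73q → q* = 24.1084.
Consumer price on the demand curve at q*: 139.34 − 1.33×24.1084 = 107.2758.

P = €107.28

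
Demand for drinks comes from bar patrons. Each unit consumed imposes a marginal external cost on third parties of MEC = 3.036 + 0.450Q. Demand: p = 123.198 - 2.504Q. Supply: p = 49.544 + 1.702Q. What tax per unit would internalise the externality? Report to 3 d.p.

tax = 9.861 per unit

Social marginal benefit = demand − MEC = 120.162 - 2.954Q.
Set SMB = MC: 120.162 - 2.954Q = 49.544 + 1.702Q → Q* = 15.1671.
The Pigouvian tax equals MEC at Q*: 3.036 + 0.450×15.1671 = 9.8612.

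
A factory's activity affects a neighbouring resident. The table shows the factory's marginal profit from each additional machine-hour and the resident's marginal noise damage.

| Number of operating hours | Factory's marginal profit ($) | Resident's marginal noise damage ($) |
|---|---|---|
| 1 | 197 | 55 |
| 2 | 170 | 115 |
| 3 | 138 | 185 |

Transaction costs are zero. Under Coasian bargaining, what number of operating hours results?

Bargaining reaches the level where marginal profit last exceeds marginal noise damage.
That holds through level 2 (170 ≥ 115) but not at 3 (138 < 185).

2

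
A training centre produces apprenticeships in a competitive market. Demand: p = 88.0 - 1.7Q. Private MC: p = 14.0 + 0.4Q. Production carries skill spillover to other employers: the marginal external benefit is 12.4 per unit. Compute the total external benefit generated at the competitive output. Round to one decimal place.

437.0

Market equilibrium (private): 14.0 + 0.4Q = 88.0 - 1.7Q → Q_m = 35.2381.
Total external benefit = MEB × Q_m = 12.4 × 35.2381 = 436.9524.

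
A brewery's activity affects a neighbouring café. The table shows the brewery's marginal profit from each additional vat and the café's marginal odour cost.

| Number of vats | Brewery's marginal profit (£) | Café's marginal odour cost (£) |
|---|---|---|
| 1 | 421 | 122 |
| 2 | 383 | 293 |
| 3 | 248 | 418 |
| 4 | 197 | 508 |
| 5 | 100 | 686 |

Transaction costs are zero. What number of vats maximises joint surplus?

Bargaining reaches the level where marginal profit last exceeds marginal odour cost.
That holds through level 2 (383 ≥ 293) but not at 3 (248 < 418).

2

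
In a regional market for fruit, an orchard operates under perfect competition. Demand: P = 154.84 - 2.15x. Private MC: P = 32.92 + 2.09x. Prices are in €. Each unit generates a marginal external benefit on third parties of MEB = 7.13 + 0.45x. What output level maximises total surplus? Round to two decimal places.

Social marginal cost = private MC − MEB = 25.79 + 1.64x.
Set SMC = demand: 25.79 + 1.64x = 154.84 - 2.15x → x* = 34.0501.

x* = 34.05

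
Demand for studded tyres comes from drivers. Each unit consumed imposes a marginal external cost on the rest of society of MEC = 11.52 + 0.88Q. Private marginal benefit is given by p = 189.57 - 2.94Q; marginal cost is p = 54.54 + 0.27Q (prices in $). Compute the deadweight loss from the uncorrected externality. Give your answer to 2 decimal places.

DWL = $288.01

Market equilibrium (private): 54.54 + 0.27Q = 189.57 - 2.94Q → Q_m = 42.0654.
Social marginal benefit = demand − MEC = 178.05 - 3.82Q.
Set SMB = MC: 178.05 - 3.82Q = 54.54 + 0.27Q → Q* = 30.1980.
The welfare-loss triangle has base |Q_m − Q*| and height MEC(Q_m) (the vertical gap between SMB and MC is zero at Q* and MEC at Q_m).
DWL = ½ × 11.8674 × 48.5376 = 288.0076.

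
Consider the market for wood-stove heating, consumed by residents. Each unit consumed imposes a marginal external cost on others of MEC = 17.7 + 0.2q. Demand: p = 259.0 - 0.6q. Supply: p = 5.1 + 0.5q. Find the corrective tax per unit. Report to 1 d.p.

tax = 54.0 per unit

Social marginal benefit = demand − MEC = 241.3 - 0.8q.
Set SMB = MC: 241.3 - 0.8q = 5.1 + 0.5q → q* = 181.6923.
The Pigouvian tax equals MEC at q*: 17.7 + 0.2×181.6923 = 54.0385.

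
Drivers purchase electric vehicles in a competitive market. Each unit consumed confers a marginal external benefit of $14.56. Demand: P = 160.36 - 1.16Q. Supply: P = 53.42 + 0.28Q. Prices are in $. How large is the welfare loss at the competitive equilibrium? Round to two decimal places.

DWL = $73.61

Market equilibrium (private): 53.42 + 0.28Q = 160.36 - 1.16Q → Q_m = 74.2639.
Social marginal benefit = demand + MEB = 174.92 - 1.16Q.
Set SMB = MC: 174.92 - 1.16Q = 53.42 + 0.28Q → Q* = 84.3750.
Height of the DWL triangle at Q_m is SMB(Q_m) − MC(Q_m) = MEB(Q_m) = 14.5600.
DWL = ½ × 10.1111 × 14.5600 = 73.6088.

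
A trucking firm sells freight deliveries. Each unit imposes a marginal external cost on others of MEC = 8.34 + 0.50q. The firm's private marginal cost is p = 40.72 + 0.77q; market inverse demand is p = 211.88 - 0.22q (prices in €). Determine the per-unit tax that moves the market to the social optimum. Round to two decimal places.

Social marginal cost = private MC + MEC = 49.06 + 1.27q.
Set SMC = demand: 49.06 + 1.27q = 211.88 - 0.22q → q* = 109.2752.
The Pigouvian tax equals MEC at q*: 8.34 + 0.50×109.2752 = 62.9776.

tax = €62.98 per unit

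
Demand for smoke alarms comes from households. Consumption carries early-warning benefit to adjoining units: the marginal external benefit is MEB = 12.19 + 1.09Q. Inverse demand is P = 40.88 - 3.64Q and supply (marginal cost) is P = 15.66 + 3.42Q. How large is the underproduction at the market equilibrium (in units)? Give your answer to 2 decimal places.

2.69 units

Market equilibrium (private): 15.66 + 3.42Q = 40.88 - 3.64Q → Q_m = 3.5722.
Social marginal benefit = demand + MEB = 53.07 - 2.55Q.
Set SMB = MC: 53.07 - 2.55Q = 15.66 + 3.42Q → Q* = 6.2663.
Gap = |3.5722 − 6.2663| = 2.6941.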